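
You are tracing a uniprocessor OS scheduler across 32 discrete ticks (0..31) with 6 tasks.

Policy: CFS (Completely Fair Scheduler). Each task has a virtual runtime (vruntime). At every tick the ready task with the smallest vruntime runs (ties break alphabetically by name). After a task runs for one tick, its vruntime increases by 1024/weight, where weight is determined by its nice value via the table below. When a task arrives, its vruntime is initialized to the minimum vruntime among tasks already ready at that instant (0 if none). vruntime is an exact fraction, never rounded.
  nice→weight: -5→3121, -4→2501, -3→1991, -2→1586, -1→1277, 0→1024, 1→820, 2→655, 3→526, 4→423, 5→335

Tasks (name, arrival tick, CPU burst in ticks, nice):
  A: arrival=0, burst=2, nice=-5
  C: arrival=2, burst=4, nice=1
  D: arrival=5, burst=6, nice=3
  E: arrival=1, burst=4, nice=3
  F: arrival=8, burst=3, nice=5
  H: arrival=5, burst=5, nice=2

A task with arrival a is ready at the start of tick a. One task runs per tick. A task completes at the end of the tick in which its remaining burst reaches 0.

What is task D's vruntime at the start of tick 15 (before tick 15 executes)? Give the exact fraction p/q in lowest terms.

vruntime(D, start of tick 15) = 5063168/820823

t=0: vr[A=0] → run A
t=1: vr[A=1024/3121 E=1024/3121] → run A
t=2: vr[C=1024/3121 E=1024/3121] → run C
t=3: vr[C=1008896/639805 E=1024/3121] → run E
t=4: vr[C=1008896/639805 E=1867264/820823] → run C
t=5: vr[C=1807872/639805 D=1867264/820823 E=1867264/820823 H=1867264/820823] → run D
t=6: vr[C=1807872/639805 D=3465216/820823 E=1867264/820823 H=1867264/820823] → run E
t=7: vr[C=1807872/639805 D=3465216/820823 E=3465216/820823 H=1867264/820823] → run H
t=8: vr[C=1807872/639805 D=3465216/820823 E=3465216/820823 F=1807872/639805 H=2063580672/537639065] → run C
t=9: vr[C=2606848/639805 D=3465216/820823 E=3465216/820823 F=1807872/639805 H=2063580672/537639065] → run F
t=10: vr[C=2606848/639805 D=3465216/820823 E=3465216/820823 F=252159488/42866935 H=2063580672/537639065] → run H
t=11: vr[C=2606848/639805 D=3465216/820823 E=3465216/820823 F=252159488/42866935 H=2904103424/537639065] → run C
t=12: vr[D=3465216/820823 E=3465216/820823 F=252159488/42866935 H=2904103424/537639065] → run D
t=13: vr[D=5063168/820823 E=3465216/820823 F=252159488/42866935 H=2904103424/537639065] → run E
t=14: vr[D=5063168/820823 E=5063168/820823 F=252159488/42866935 H=2904103424/537639065] → run H
t=15: vr[D=5063168/820823 E=5063168/820823 F=252159488/42866935 H=3744626176/537639065] → run F
t=16: vr[D=5063168/820823 E=5063168/820823 F=383191552/42866935 H=3744626176/537639065] → run D
t=17: vr[D=6661120/820823 E=5063168/820823 F=383191552/42866935 H=3744626176/537639065] → run E
t=18: vr[D=6661120/820823 F=383191552/42866935 H=3744626176/537639065] → run H
t=19: vr[D=6661120/820823 F=383191552/42866935 H=4585148928/537639065] → run D
t=20: vr[D=8259072/820823 F=383191552/42866935 H=4585148928/537639065] → run H
t=21: vr[D=8259072/820823 F=383191552/42866935] → run F
t=22: vr[D=8259072/820823] → run D
t=23: vr[D=9857024/820823] → run D
t=24: (idle)
t=25: (idle)
t=26: (idle)
t=27: (idle)
t=28: (idle)
t=29: (idle)
t=30: (idle)
t=31: (idle)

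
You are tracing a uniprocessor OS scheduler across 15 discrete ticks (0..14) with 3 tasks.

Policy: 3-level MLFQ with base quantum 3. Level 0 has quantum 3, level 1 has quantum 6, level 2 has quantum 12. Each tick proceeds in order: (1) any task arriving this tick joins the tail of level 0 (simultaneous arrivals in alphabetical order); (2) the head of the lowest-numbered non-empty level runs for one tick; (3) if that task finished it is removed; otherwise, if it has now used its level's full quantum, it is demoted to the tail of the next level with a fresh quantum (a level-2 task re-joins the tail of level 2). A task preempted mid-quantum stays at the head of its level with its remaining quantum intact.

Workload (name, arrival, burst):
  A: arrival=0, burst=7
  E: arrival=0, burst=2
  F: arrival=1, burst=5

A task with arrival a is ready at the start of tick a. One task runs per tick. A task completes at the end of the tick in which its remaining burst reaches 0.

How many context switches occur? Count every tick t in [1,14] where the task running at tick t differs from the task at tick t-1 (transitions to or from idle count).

context switches = 5

t=0: L0/L1/L2 = AE/-/- → run A
t=1: L0/L1/L2 = AEF/-/- → run A
t=2: L0/L1/L2 = AEF/-/- → run A
t=3: L0/L1/L2 = EF/A/- → run E
t=4: L0/L1/L2 = EF/A/- → run E
t=5: L0/L1/L2 = F/A/- → run F
t=6: L0/L1/L2 = F/A/- → run F
t=7: L0/L1/L2 = F/A/- → run F
t=8: L0/L1/L2 = -/AF/- → run A
t=9: L0/L1/L2 = -/AF/- → run A
t=10: L0/L1/L2 = -/AF/- → run A
t=11: L0/L1/L2 = -/AF/- → run A
t=12: L0/L1/L2 = -/F/- → run F
t=13: L0/L1/L2 = -/F/- → run F
t=14: (idle)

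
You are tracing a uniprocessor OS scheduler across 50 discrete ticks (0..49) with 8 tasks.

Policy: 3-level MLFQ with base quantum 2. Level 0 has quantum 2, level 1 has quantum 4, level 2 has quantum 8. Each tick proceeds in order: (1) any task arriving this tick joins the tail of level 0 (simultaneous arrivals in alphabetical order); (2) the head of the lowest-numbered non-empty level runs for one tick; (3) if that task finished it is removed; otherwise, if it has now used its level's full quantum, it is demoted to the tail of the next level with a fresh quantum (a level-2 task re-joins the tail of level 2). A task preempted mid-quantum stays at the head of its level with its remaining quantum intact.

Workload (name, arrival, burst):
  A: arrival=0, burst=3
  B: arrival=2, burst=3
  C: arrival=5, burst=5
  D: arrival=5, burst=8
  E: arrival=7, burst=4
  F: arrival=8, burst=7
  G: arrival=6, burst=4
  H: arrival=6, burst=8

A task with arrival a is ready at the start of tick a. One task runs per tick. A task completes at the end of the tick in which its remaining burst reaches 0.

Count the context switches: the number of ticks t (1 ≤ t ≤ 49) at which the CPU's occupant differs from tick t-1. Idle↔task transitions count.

context switches = 19

t=0: L0/L1/L2 = A/-/- → run A
t=1: L0/L1/L2 = A/-/- → run A
t=2: L0/L1/L2 = B/A/- → run B
t=3: L0/L1/L2 = B/A/- → run B
t=4: L0/L1/L2 = -/AB/- → run A
t=5: L0/L1/L2 = CD/B/- → run C
t=6: L0/L1/L2 = CDGH/B/- → run C
t=7: L0/L1/L2 = DGHE/BC/- → run D
t=8: L0/L1/L2 = DGHEF/BC/- → run D
t=9: L0/L1/L2 = GHEF/BCD/- → run G
t=10: L0/L1/L2 = GHEF/BCD/- → run G
t=11: L0/L1/L2 = HEF/BCDG/- → run H
t=12: L0/L1/L2 = HEF/BCDG/- → run H
t=13: L0/L1/L2 = EF/BCDGH/- → run E
t=14: L0/L1/L2 = EF/BCDGH/- → run E
t=15: L0/L1/L2 = F/BCDGHE/- → run F
t=16: L0/L1/L2 = F/BCDGHE/- → run F
t=17: L0/L1/L2 = -/BCDGHEF/- → run B
t=18: L0/L1/L2 = -/CDGHEF/- → run C
t=19: L0/L1/L2 = -/CDGHEF/- → run C
t=20: L0/L1/L2 = -/CDGHEF/- → run C
t=21: L0/L1/L2 = -/DGHEF/- → run D
t=22: L0/L1/L2 = -/DGHEF/- → run D
t=23: L0/L1/L2 = -/DGHEF/- → run D
t=24: L0/L1/L2 = -/DGHEF/- → run D
t=25: L0/L1/L2 = -/GHEF/D → run G
t=26: L0/L1/L2 = -/GHEF/D → run G
t=27: L0/L1/L2 = -/HEF/D → run H
t=28: L0/L1/L2 = -/HEF/D → run H
t=29: L0/L1/L2 = -/HEF/D → run H
t=30: L0/L1/L2 = -/HEF/D → run H
t=31: L0/L1/L2 = -/EF/DH → run E
t=32: L0/L1/L2 = -/EF/DH → run E
t=33: L0/L1/L2 = -/F/DH → run F
t=34: L0/L1/L2 = -/F/DH → run F
t=35: L0/L1/L2 = -/F/DH → run F
t=36: L0/L1/L2 = -/F/DH → run F
t=37: L0/L1/L2 = -/-/DHF → run D
t=38: L0/L1/L2 = -/-/DHF → run D
t=39: L0/L1/L2 = -/-/HF → run H
t=40: L0/L1/L2 = -/-/HF → run H
t=41: L0/L1/L2 = -/-/F → run F
t=42: (idle)
t=43: (idle)
t=44: (idle)
t=45: (idle)
t=46: (idle)
t=47: (idle)
t=48: (idle)
t=49: (idle)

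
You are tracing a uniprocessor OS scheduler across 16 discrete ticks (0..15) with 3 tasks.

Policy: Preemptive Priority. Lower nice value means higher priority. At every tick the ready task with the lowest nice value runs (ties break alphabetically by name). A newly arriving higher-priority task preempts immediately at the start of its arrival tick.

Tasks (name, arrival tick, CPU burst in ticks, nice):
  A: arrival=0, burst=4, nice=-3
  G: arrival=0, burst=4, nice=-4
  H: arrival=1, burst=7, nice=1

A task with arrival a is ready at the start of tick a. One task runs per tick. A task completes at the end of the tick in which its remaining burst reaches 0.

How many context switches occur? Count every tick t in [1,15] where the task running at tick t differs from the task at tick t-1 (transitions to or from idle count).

t=0: ready={A,G} → run G
t=1: ready={A,G,H} → run G
t=2: ready={A,G,H} → run G
t=3: ready={A,G,H} → run G
t=4: ready={A,H} → run A
t=5: ready={A,H} → run A
t=6: ready={A,H} → run A
t=7: ready={A,H} → run A
t=8: ready={H} → run H
t=9: ready={H} → run H
t=10: ready={H} → run H
t=11: ready={H} → run H
t=12: ready={H} → run H
t=13: ready={H} → run H
t=14: ready={H} → run H
t=15: (idle)

context switches = 3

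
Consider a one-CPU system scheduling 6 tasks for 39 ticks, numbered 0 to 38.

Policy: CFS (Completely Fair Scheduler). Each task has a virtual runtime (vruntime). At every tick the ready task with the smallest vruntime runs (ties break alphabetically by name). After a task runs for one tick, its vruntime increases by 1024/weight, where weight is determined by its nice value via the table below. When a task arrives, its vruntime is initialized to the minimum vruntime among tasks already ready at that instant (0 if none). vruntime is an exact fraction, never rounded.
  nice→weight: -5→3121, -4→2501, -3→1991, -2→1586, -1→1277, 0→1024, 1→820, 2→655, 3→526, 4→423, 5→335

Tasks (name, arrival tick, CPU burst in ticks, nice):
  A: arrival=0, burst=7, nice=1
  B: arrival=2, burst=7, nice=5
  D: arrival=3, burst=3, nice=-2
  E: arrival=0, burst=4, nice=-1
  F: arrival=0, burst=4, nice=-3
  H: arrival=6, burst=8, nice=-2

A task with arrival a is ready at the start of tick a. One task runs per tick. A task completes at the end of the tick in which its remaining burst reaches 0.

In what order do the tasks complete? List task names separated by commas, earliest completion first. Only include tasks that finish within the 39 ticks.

completion order = D, F, E, H, A, B

t=0: vr[A=0 E=0 F=0] → run A
t=1: vr[A=256/205 E=0 F=0] → run E
t=2: vr[A=256/205 B=0 E=1024/1277 F=0] → run B
t=3: vr[A=256/205 B=1024/335 D=0 E=1024/1277 F=0] → run D
t=4: vr[A=256/205 B=1024/335 D=512/793 E=1024/1277 F=0] → run F
t=5: vr[A=256/205 B=1024/335 D=512/793 E=1024/1277 F=1024/1991] → run F
t=6: vr[A=256/205 B=1024/335 D=512/793 E=1024/1277 F=2048/1991 H=512/793] → run D
t=7: vr[A=256/205 B=1024/335 D=1024/793 E=1024/1277 F=2048/1991 H=512/793] → run H
t=8: vr[A=256/205 B=1024/335 D=1024/793 E=1024/1277 F=2048/1991 H=1024/793] → run E
t=9: vr[A=256/205 B=1024/335 D=1024/793 E=2048/1277 F=2048/1991 H=1024/793] → run F
t=10: vr[A=256/205 B=1024/335 D=1024/793 E=2048/1277 F=3072/1991 H=1024/793] → run A
t=11: vr[A=512/205 B=1024/335 D=1024/793 E=2048/1277 F=3072/1991 H=1024/793] → run D
t=12: vr[A=512/205 B=1024/335 E=2048/1277 F=3072/1991 H=1024/793] → run H
t=13: vr[A=512/205 B=1024/335 E=2048/1277 F=3072/1991 H=1536/793] → run F
t=14: vr[A=512/205 B=1024/335 E=2048/1277 H=1536/793] → run E
t=15: vr[A=512/205 B=1024/335 E=3072/1277 H=1536/793] → run H
t=16: vr[A=512/205 B=1024/335 E=3072/1277 H=2048/793] → run E
t=17: vr[A=512/205 B=1024/335 H=2048/793] → run A
t=18: vr[A=768/205 B=1024/335 H=2048/793] → run H
t=19: vr[A=768/205 B=1024/335 H=2560/793] → run B
t=20: vr[A=768/205 B=2048/335 H=2560/793] → run H
t=21: vr[A=768/205 B=2048/335 H=3072/793] → run A
t=22: vr[A=1024/205 B=2048/335 H=3072/793] → run H
t=23: vr[A=1024/205 B=2048/335 H=3584/793] → run H
t=24: vr[A=1024/205 B=2048/335 H=4096/793] → run A
t=25: vr[A=256/41 B=2048/335 H=4096/793] → run H
t=26: vr[A=256/41 B=2048/335] → run B
t=27: vr[A=256/41 B=3072/335] → run A
t=28: vr[A=1536/205 B=3072/335] → run A
t=29: vr[B=3072/335] → run B
t=30: vr[B=4096/335] → run B
t=31: vr[B=1024/67] → run B
t=32: vr[B=6144/335] → run B
t=33: (idle)
t=34: (idle)
t=35: (idle)
t=36: (idle)
t=37: (idle)
t=38: (idle)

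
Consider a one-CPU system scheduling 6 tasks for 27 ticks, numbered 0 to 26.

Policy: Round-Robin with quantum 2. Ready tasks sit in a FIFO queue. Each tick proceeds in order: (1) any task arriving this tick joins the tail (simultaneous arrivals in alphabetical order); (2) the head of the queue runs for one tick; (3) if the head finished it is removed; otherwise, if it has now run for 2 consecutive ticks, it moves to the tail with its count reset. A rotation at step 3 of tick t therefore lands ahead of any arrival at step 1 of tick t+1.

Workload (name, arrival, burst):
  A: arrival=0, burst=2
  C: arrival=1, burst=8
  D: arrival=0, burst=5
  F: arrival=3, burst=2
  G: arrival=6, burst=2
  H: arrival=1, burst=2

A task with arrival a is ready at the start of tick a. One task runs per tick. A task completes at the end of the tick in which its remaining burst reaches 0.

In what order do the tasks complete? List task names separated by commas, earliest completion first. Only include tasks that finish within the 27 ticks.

completion order = A, H, F, G, D, C

t=0: queue=[A,D] q_used=0 → run A
t=1: queue=[A,D,C,H] q_used=1 → run A
t=2: queue=[D,C,H] q_used=0 → run D
t=3: queue=[D,C,H,F] q_used=1 → run D
t=4: queue=[C,H,F,D] q_used=0 → run C
t=5: queue=[C,H,F,D] q_used=1 → run C
t=6: queue=[H,F,D,C,G] q_used=0 → run H
t=7: queue=[H,F,D,C,G] q_used=1 → run H
t=8: queue=[F,D,C,G] q_used=0 → run F
t=9: queue=[F,D,C,G] q_used=1 → run F
t=10: queue=[D,C,G] q_used=0 → run D
t=11: queue=[D,C,G] q_used=1 → run D
t=12: queue=[C,G,D] q_used=0 → run C
t=13: queue=[C,G,D] q_used=1 → run C
t=14: queue=[G,D,C] q_used=0 → run G
t=15: queue=[G,D,C] q_used=1 → run G
t=16: queue=[D,C] q_used=0 → run D
t=17: queue=[C] q_used=0 → run C
t=18: queue=[C] q_used=1 → run C
t=19: queue=[C] q_used=0 → run C
t=20: queue=[C] q_used=1 → run C
t=21: (idle)
t=22: (idle)
t=23: (idle)
t=24: (idle)
t=25: (idle)
t=26: (idle)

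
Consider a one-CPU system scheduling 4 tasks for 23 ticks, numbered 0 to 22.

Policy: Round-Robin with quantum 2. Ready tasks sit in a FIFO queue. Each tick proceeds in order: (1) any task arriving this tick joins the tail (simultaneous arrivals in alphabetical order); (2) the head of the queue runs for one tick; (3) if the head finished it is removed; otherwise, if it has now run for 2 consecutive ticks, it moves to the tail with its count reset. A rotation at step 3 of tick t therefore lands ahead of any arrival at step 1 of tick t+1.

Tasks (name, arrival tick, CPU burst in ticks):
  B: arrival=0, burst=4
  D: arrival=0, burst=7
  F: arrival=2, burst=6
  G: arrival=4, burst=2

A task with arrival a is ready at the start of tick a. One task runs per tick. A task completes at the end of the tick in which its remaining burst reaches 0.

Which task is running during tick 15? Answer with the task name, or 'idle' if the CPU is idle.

running at tick 15 = D

t=0: queue=[B,D] q_used=0 → run B
t=1: queue=[B,D] q_used=1 → run B
t=2: queue=[D,B,F] q_used=0 → run D
t=3: queue=[D,B,F] q_used=1 → run D
t=4: queue=[B,F,D,G] q_used=0 → run B
t=5: queue=[B,F,D,G] q_used=1 → run B
t=6: queue=[F,D,G] q_used=0 → run F
t=7: queue=[F,D,G] q_used=1 → run F
t=8: queue=[D,G,F] q_used=0 → run D
t=9: queue=[D,G,F] q_used=1 → run D
t=10: queue=[G,F,D] q_used=0 → run G
t=11: queue=[G,F,D] q_used=1 → run G
t=12: queue=[F,D] q_used=0 → run F
t=13: queue=[F,D] q_used=1 → run F
t=14: queue=[D,F] q_used=0 → run D
t=15: queue=[D,F] q_used=1 → run D
t=16: queue=[F,D] q_used=0 → run F
t=17: queue=[F,D] q_used=1 → run F
t=18: queue=[D] q_used=0 → run D
t=19: (idle)
t=20: (idle)
t=21: (idle)
t=22: (idle)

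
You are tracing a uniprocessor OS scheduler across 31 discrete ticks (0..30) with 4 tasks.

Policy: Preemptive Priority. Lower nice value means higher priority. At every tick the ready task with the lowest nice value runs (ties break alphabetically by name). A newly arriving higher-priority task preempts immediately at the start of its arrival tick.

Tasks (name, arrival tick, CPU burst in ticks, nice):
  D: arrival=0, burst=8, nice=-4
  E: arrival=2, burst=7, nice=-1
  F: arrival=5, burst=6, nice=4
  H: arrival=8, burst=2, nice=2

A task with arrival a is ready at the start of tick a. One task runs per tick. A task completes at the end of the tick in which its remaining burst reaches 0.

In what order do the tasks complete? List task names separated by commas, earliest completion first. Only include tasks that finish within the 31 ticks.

t=0: ready={D} → run D
t=1: ready={D} → run D
t=2: ready={D,E} → run D
t=3: ready={D,E} → run D
t=4: ready={D,E} → run D
t=5: ready={D,E,F} → run D
t=6: ready={D,E,F} → run D
t=7: ready={D,E,F} → run D
t=8: ready={E,F,H} → run E
t=9: ready={E,F,H} → run E
t=10: ready={E,F,H} → run E
t=11: ready={E,F,H} → run E
t=12: ready={E,F,H} → run E
t=13: ready={E,F,H} → run E
t=14: ready={E,F,H} → run E
t=15: ready={F,H} → run H
t=16: ready={F,H} → run H
t=17: ready={F} → run F
t=18: ready={F} → run F
t=19: ready={F} → run F
t=20: ready={F} → run F
t=21: ready={F} → run F
t=22: ready={F} → run F
t=23: (idle)
t=24: (idle)
t=25: (idle)
t=26: (idle)
t=27: (idle)
t=28: (idle)
t=29: (idle)
t=30: (idle)

completion order = D, E, H, F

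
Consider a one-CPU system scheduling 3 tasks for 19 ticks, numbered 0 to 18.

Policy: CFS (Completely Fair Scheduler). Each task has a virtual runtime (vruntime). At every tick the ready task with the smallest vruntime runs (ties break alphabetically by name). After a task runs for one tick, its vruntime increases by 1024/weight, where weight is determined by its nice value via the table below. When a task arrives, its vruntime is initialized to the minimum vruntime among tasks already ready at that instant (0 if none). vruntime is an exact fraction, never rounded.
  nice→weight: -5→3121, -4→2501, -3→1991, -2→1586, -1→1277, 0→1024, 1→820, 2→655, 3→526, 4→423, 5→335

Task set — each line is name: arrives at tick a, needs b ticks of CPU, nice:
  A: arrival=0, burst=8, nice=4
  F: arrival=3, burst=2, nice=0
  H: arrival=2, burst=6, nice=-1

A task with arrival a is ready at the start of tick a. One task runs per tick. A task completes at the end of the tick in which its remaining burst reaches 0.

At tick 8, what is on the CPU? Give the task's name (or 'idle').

t=0: vr[A=0] → run A
t=1: vr[A=1024/423] → run A
t=2: vr[A=2048/423 H=2048/423] → run A
t=3: vr[A=1024/141 F=2048/423 H=2048/423] → run F
t=4: vr[A=1024/141 F=2471/423 H=2048/423] → run H
t=5: vr[A=1024/141 F=2471/423 H=3048448/540171] → run H
t=6: vr[A=1024/141 F=2471/423 H=3481600/540171] → run F
t=7: vr[A=1024/141 H=3481600/540171] → run H
t=8: vr[A=1024/141 H=3914752/540171] → run H
t=9: vr[A=1024/141 H=4347904/540171] → run A
t=10: vr[A=4096/423 H=4347904/540171] → run H
t=11: vr[A=4096/423 H=4781056/540171] → run H
t=12: vr[A=4096/423] → run A
t=13: vr[A=5120/423] → run A
t=14: vr[A=2048/141] → run A
t=15: vr[A=7168/423] → run A
t=16: (idle)
t=17: (idle)
t=18: (idle)

running at tick 8 = H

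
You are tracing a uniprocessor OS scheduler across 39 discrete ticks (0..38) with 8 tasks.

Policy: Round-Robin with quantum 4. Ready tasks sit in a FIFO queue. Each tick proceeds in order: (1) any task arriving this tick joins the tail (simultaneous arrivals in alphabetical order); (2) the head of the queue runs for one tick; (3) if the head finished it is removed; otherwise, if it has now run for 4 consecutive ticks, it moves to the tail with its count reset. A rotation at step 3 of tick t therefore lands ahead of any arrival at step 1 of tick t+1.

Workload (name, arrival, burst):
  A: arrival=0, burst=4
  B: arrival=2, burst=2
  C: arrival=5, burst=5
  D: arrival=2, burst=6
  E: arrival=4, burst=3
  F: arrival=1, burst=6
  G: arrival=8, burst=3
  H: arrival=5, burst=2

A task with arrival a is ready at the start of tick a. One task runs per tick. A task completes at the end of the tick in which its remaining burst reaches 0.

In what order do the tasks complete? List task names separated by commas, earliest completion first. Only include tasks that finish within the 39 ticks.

t=0: queue=[A] q_used=0 → run A
t=1: queue=[A,F] q_used=1 → run A
t=2: queue=[A,F,B,D] q_used=2 → run A
t=3: queue=[A,F,B,D] q_used=3 → run A
t=4: queue=[F,B,D,E] q_used=0 → run F
t=5: queue=[F,B,D,E,C,H] q_used=1 → run F
t=6: queue=[F,B,D,E,C,H] q_used=2 → run F
t=7: queue=[F,B,D,E,C,H] q_used=3 → run F
t=8: queue=[B,D,E,C,H,F,G] q_used=0 → run B
t=9: queue=[B,D,E,C,H,F,G] q_used=1 → run B
t=10: queue=[D,E,C,H,F,G] q_used=0 → run D
t=11: queue=[D,E,C,H,F,G] q_used=1 → run D
t=12: queue=[D,E,C,H,F,G] q_used=2 → run D
t=13: queue=[D,E,C,H,F,G] q_used=3 → run D
t=14: queue=[E,C,H,F,G,D] q_used=0 → run E
t=15: queue=[E,C,H,F,G,D] q_used=1 → run E
t=16: queue=[E,C,H,F,G,D] q_used=2 → run E
t=17: queue=[C,H,F,G,D] q_used=0 → run C
t=18: queue=[C,H,F,G,D] q_used=1 → run C
t=19: queue=[C,H,F,G,D] q_used=2 → run C
t=20: queue=[C,H,F,G,D] q_used=3 → run C
t=21: queue=[H,F,G,D,C] q_used=0 → run H
t=22: queue=[H,F,G,D,C] q_used=1 → run H
t=23: queue=[F,G,D,C] q_used=0 → run F
t=24: queue=[F,G,D,C] q_used=1 → run F
t=25: queue=[G,D,C] q_used=0 → run G
t=26: queue=[G,D,C] q_used=1 → run G
t=27: queue=[G,D,C] q_used=2 → run G
t=28: queue=[D,C] q_used=0 → run D
t=29: queue=[D,C] q_used=1 → run D
t=30: queue=[C] q_used=0 → run C
t=31: (idle)
t=32: (idle)
t=33: (idle)
t=34: (idle)
t=35: (idle)
t=36: (idle)
t=37: (idle)
t=38: (idle)

completion order = A, B, E, H, F, G, D, C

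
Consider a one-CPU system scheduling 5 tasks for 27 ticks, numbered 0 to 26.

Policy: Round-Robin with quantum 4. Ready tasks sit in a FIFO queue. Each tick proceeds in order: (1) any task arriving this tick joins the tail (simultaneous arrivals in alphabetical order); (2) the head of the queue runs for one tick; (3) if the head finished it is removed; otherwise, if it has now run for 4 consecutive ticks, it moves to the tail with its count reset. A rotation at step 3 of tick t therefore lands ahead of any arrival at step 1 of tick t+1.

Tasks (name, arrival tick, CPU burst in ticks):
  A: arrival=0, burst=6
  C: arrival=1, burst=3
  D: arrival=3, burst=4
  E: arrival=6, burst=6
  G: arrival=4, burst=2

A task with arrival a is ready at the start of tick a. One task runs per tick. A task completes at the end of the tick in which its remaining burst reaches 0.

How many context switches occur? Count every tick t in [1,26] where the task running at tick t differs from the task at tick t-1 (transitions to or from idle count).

context switches = 6

t=0: queue=[A] q_used=0 → run A
t=1: queue=[A,C] q_used=1 → run A
t=2: queue=[A,C] q_used=2 → run A
t=3: queue=[A,C,D] q_used=3 → run A
t=4: queue=[C,D,A,G] q_used=0 → run C
t=5: queue=[C,D,A,G] q_used=1 → run C
t=6: queue=[C,D,A,G,E] q_used=2 → run C
t=7: queue=[D,A,G,E] q_used=0 → run D
t=8: queue=[D,A,G,E] q_used=1 → run D
t=9: queue=[D,A,G,E] q_used=2 → run D
t=10: queue=[D,A,G,E] q_used=3 → run D
t=11: queue=[A,G,E] q_used=0 → run A
t=12: queue=[A,G,E] q_used=1 → run A
t=13: queue=[G,E] q_used=0 → run G
t=14: queue=[G,E] q_used=1 → run G
t=15: queue=[E] q_used=0 → run E
t=16: queue=[E] q_used=1 → run E
t=17: queue=[E] q_used=2 → run E
t=18: queue=[E] q_used=3 → run E
t=19: queue=[E] q_used=0 → run E
t=20: queue=[E] q_used=1 → run E
t=21: (idle)
t=22: (idle)
t=23: (idle)
t=24: (idle)
t=25: (idle)
t=26: (idle)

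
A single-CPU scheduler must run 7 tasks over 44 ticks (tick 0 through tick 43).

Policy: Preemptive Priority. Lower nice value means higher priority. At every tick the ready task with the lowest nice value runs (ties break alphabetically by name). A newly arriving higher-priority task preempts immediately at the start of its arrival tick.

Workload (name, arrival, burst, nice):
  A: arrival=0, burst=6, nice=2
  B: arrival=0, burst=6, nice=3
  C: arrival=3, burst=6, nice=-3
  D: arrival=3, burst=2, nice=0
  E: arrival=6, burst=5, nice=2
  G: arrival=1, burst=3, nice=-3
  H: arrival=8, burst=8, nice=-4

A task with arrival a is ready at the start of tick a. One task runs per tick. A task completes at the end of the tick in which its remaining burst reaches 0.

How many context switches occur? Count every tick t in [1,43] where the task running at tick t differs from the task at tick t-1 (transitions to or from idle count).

context switches = 10

t=0: ready={A,B} → run A
t=1: ready={A,B,G} → run G
t=2: ready={A,B,G} → run G
t=3: ready={A,B,C,D,G} → run C
t=4: ready={A,B,C,D,G} → run C
t=5: ready={A,B,C,D,G} → run C
t=6: ready={A,B,C,D,E,G} → run C
t=7: ready={A,B,C,D,E,G} → run C
t=8: ready={A,B,C,D,E,G,H} → run H
t=9: ready={A,B,C,D,E,G,H} → run H
t=10: ready={A,B,C,D,E,G,H} → run H
t=11: ready={A,B,C,D,E,G,H} → run H
t=12: ready={A,B,C,D,E,G,H} → run H
t=13: ready={A,B,C,D,E,G,H} → run H
t=14: ready={A,B,C,D,E,G,H} → run H
t=15: ready={A,B,C,D,E,G,H} → run H
t=16: ready={A,B,C,D,E,G} → run C
t=17: ready={A,B,D,E,G} → run G
t=18: ready={A,B,D,E} → run D
t=19: ready={A,B,D,E} → run D
t=20: ready={A,B,E} → run A
t=21: ready={A,B,E} → run A
t=22: ready={A,B,E} → run A
t=23: ready={A,B,E} → run A
t=24: ready={A,B,E} → run A
t=25: ready={B,E} → run E
t=26: ready={B,E} → run E
t=27: ready={B,E} → run E
t=28: ready={B,E} → run E
t=29: ready={B,E} → run E
t=30: ready={B} → run B
t=31: ready={B} → run B
t=32: ready={B} → run B
t=33: ready={B} → run B
t=34: ready={B} → run B
t=35: ready={B} → run B
t=36: (idle)
t=37: (idle)
t=38: (idle)
t=39: (idle)
t=40: (idle)
t=41: (idle)
t=42: (idle)
t=43: (idle)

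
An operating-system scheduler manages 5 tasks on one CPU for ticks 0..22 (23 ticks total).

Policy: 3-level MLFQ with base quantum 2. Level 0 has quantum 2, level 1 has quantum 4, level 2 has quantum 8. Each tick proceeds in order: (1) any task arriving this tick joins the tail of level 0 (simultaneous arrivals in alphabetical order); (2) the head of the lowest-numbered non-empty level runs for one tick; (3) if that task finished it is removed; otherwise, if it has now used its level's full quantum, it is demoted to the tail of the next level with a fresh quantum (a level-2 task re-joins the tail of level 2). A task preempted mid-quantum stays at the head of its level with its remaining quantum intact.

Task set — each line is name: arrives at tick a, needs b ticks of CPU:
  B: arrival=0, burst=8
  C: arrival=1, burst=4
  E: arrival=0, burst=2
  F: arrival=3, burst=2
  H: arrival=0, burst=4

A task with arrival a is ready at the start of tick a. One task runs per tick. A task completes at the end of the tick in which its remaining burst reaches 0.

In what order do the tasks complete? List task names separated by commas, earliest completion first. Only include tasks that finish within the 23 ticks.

completion order = E, F, H, C, B

t=0: L0/L1/L2 = BEH/-/- → run B
t=1: L0/L1/L2 = BEHC/-/- → run B
t=2: L0/L1/L2 = EHC/B/- → run E
t=3: L0/L1/L2 = EHCF/B/- → run E
t=4: L0/L1/L2 = HCF/B/- → run H
t=5: L0/L1/L2 = HCF/B/- → run H
t=6: L0/L1/L2 = CF/BH/- → run C
t=7: L0/L1/L2 = CF/BH/- → run C
t=8: L0/L1/L2 = F/BHC/- → run F
t=9: L0/L1/L2 = F/BHC/- → run F
t=10: L0/L1/L2 = -/BHC/- → run B
t=11: L0/L1/L2 = -/BHC/- → run B
t=12: L0/L1/L2 = -/BHC/- → run B
t=13: L0/L1/L2 = -/BHC/- → run B
t=14: L0/L1/L2 = -/HC/B → run H
t=15: L0/L1/L2 = -/HC/B → run H
t=16: L0/L1/L2 = -/C/B → run C
t=17: L0/L1/L2 = -/C/B → run C
t=18: L0/L1/L2 = -/-/B → run B
t=19: L0/L1/L2 = -/-/B → run B
t=20: (idle)
t=21: (idle)
t=22: (idle)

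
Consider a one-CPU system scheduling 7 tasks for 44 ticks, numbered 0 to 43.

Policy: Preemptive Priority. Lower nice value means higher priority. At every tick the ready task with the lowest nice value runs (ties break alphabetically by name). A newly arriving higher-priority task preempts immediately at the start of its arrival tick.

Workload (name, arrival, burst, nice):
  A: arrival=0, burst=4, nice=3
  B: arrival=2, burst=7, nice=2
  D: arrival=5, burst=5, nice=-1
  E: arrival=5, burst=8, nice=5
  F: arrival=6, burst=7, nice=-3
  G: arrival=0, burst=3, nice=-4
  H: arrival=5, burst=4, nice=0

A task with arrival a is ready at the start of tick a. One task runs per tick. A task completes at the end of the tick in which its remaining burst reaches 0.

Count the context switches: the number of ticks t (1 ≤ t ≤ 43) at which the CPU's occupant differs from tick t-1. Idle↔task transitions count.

context switches = 9

t=0: ready={A,G} → run G
t=1: ready={A,G} → run G
t=2: ready={A,B,G} → run G
t=3: ready={A,B} → run B
t=4: ready={A,B} → run B
t=5: ready={A,B,D,E,H} → run D
t=6: ready={A,B,D,E,F,H} → run F
t=7: ready={A,B,D,E,F,H} → run F
t=8: ready={A,B,D,E,F,H} → run F
t=9: ready={A,B,D,E,F,H} → run F
t=10: ready={A,B,D,E,F,H} → run F
t=11: ready={A,B,D,E,F,H} → run F
t=12: ready={A,B,D,E,F,H} → run F
t=13: ready={A,B,D,E,H} → run D
t=14: ready={A,B,D,E,H} → run D
t=15: ready={A,B,D,E,H} → run D
t=16: ready={A,B,D,E,H} → run D
t=17: ready={A,B,E,H} → run H
t=18: ready={A,B,E,H} → run H
t=19: ready={A,B,E,H} → run H
t=20: ready={A,B,E,H} → run H
t=21: ready={A,B,E} → run B
t=22: ready={A,B,E} → run B
t=23: ready={A,B,E} → run B
t=24: ready={A,B,E} → run B
t=25: ready={A,B,E} → run B
t=26: ready={A,E} → run A
t=27: ready={A,E} → run A
t=28: ready={A,E} → run A
t=29: ready={A,E} → run A
t=30: ready={E} → run E
t=31: ready={E} → run E
t=32: ready={E} → run E
t=33: ready={E} → run E
t=34: ready={E} → run E
t=35: ready={E} → run E
t=36: ready={E} → run E
t=37: ready={E} → run E
t=38: (idle)
t=39: (idle)
t=40: (idle)
t=41: (idle)
t=42: (idle)
t=43: (idle)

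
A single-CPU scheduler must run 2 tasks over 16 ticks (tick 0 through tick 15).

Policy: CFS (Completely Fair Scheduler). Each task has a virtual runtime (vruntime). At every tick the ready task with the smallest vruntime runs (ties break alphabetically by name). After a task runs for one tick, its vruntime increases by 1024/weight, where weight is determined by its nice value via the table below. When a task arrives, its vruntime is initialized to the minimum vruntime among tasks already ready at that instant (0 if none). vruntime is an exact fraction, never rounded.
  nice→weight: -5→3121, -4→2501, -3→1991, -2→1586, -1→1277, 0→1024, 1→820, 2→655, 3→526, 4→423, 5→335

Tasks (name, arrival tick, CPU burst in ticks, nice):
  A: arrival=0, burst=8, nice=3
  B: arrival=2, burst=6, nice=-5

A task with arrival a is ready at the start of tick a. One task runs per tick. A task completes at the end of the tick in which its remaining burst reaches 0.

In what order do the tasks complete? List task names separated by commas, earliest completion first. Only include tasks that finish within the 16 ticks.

t=0: vr[A=0] → run A
t=1: vr[A=512/263] → run A
t=2: vr[A=1024/263 B=1024/263] → run A
t=3: vr[A=1536/263 B=1024/263] → run B
t=4: vr[A=1536/263 B=3465216/820823] → run B
t=5: vr[A=1536/263 B=3734528/820823] → run B
t=6: vr[A=1536/263 B=4003840/820823] → run B
t=7: vr[A=1536/263 B=4273152/820823] → run B
t=8: vr[A=1536/263 B=4542464/820823] → run B
t=9: vr[A=1536/263] → run A
t=10: vr[A=2048/263] → run A
t=11: vr[A=2560/263] → run A
t=12: vr[A=3072/263] → run A
t=13: vr[A=3584/263] → run A
t=14: (idle)
t=15: (idle)

completion order = B, A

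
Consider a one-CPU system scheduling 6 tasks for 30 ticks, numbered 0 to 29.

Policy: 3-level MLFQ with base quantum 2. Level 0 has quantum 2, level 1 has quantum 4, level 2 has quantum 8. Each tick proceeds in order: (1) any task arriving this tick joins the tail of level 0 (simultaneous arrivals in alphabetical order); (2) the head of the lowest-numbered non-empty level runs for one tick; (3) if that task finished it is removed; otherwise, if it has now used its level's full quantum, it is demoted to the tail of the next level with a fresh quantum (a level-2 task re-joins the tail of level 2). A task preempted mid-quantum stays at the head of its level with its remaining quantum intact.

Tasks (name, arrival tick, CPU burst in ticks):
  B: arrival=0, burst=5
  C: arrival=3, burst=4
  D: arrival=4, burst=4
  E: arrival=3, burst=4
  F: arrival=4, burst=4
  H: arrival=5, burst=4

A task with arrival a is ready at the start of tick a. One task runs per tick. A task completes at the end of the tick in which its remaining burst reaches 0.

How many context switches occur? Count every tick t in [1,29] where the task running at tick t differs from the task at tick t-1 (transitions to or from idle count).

context switches = 12

t=0: L0/L1/L2 = B/-/- → run B
t=1: L0/L1/L2 = B/-/- → run B
t=2: L0/L1/L2 = -/B/- → run B
t=3: L0/L1/L2 = CE/B/- → run C
t=4: L0/L1/L2 = CEDF/B/- → run C
t=5: L0/L1/L2 = EDFH/BC/- → run E
t=6: L0/L1/L2 = EDFH/BC/- → run E
t=7: L0/L1/L2 = DFH/BCE/- → run D
t=8: L0/L1/L2 = DFH/BCE/- → run D
t=9: L0/L1/L2 = FH/BCED/- → run F
t=10: L0/L1/L2 = FH/BCED/- → run F
t=11: L0/L1/L2 = H/BCEDF/- → run H
t=12: L0/L1/L2 = H/BCEDF/- → run H
t=13: L0/L1/L2 = -/BCEDFH/- → run B
t=14: L0/L1/L2 = -/BCEDFH/- → run B
t=15: L0/L1/L2 = -/CEDFH/- → run C
t=16: L0/L1/L2 = -/CEDFH/- → run C
t=17: L0/L1/L2 = -/EDFH/- → run E
t=18: L0/L1/L2 = -/EDFH/- → run E
t=19: L0/L1/L2 = -/DFH/- → run D
t=20: L0/L1/L2 = -/DFH/- → run D
t=21: L0/L1/L2 = -/FH/- → run F
t=22: L0/L1/L2 = -/FH/- → run F
t=23: L0/L1/L2 = -/H/- → run H
t=24: L0/L1/L2 = -/H/- → run H
t=25: (idle)
t=26: (idle)
t=27: (idle)
t=28: (idle)
t=29: (idle)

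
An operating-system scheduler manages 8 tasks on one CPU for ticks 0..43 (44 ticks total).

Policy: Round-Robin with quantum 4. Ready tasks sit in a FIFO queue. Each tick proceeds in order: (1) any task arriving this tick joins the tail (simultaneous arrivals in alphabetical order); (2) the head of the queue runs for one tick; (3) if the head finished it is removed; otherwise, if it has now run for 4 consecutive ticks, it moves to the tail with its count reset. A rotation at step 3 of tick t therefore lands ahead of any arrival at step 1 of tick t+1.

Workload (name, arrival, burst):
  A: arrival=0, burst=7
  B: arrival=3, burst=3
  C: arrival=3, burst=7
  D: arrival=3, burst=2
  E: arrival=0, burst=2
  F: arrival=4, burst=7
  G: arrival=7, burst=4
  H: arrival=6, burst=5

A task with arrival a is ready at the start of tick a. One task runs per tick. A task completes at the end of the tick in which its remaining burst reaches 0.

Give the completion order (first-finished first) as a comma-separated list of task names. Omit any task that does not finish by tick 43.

completion order = E, B, D, A, G, C, F, H

t=0: queue=[A,E] q_used=0 → run A
t=1: queue=[A,E] q_used=1 → run A
t=2: queue=[A,E] q_used=2 → run A
t=3: queue=[A,E,B,C,D] q_used=3 → run A
t=4: queue=[E,B,C,D,A,F] q_used=0 → run E
t=5: queue=[E,B,C,D,A,F] q_used=1 → run E
t=6: queue=[B,C,D,A,F,H] q_used=0 → run B
t=7: queue=[B,C,D,A,F,H,G] q_used=1 → run B
t=8: queue=[B,C,D,A,F,H,G] q_used=2 → run B
t=9: queue=[C,D,A,F,H,G] q_used=0 → run C
t=10: queue=[C,D,A,F,H,G] q_used=1 → run C
t=11: queue=[C,D,A,F,H,G] q_used=2 → run C
t=12: queue=[C,D,A,F,H,G] q_used=3 → run C
t=13: queue=[D,A,F,H,G,C] q_used=0 → run D
t=14: queue=[D,A,F,H,G,C] q_used=1 → run D
t=15: queue=[A,F,H,G,C] q_used=0 → run A
t=16: queue=[A,F,H,G,C] q_used=1 → run A
t=17: queue=[A,F,H,G,C] q_used=2 → run A
t=18: queue=[F,H,G,C] q_used=0 → run F
t=19: queue=[F,H,G,C] q_used=1 → run F
t=20: queue=[F,H,G,C] q_used=2 → run F
t=21: queue=[F,H,G,C] q_used=3 → run F
t=22: queue=[H,G,C,F] q_used=0 → run H
t=23: queue=[H,G,C,F] q_used=1 → run H
t=24: queue=[H,G,C,F] q_used=2 → run H
t=25: queue=[H,G,C,F] q_used=3 → run H
t=26: queue=[G,C,F,H] q_used=0 → run G
t=27: queue=[G,C,F,H] q_used=1 → run G
t=28: queue=[G,C,F,H] q_used=2 → run G
t=29: queue=[G,C,F,H] q_used=3 → run G
t=30: queue=[C,F,H] q_used=0 → run C
t=31: queue=[C,F,H] q_used=1 → run C
t=32: queue=[C,F,H] q_used=2 → run C
t=33: queue=[F,H] q_used=0 → run F
t=34: queue=[F,H] q_used=1 → run F
t=35: queue=[F,H] q_used=2 → run F
t=36: queue=[H] q_used=0 → run H
t=37: (idle)
t=38: (idle)
t=39: (idle)
t=40: (idle)
t=41: (idle)
t=42: (idle)
t=43: (idle)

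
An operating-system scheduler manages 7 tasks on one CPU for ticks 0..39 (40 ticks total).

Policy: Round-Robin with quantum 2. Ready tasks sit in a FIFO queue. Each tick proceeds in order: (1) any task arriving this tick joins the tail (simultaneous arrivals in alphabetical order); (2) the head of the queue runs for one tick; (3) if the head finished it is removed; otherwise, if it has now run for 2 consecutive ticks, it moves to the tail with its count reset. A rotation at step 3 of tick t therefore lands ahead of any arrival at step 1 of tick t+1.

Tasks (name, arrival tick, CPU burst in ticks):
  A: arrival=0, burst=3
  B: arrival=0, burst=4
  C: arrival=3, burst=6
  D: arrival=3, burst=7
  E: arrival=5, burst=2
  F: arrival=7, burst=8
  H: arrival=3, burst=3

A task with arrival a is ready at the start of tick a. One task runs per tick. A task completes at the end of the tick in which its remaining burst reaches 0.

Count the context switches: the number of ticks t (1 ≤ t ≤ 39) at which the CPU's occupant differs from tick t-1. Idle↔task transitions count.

context switches = 18

t=0: queue=[A,B] q_used=0 → run A
t=1: queue=[A,B] q_used=1 → run A
t=2: queue=[B,A] q_used=0 → run B
t=3: queue=[B,A,C,D,H] q_used=1 → run B
t=4: queue=[A,C,D,H,B] q_used=0 → run A
t=5: queue=[C,D,H,B,E] q_used=0 → run C
t=6: queue=[C,D,H,B,E] q_used=1 → run C
t=7: queue=[D,H,B,E,C,F] q_used=0 → run D
t=8: queue=[D,H,B,E,C,F] q_used=1 → run D
t=9: queue=[H,B,E,C,F,D] q_used=0 → run H
t=10: queue=[H,B,E,C,F,D] q_used=1 → run H
t=11: queue=[B,E,C,F,D,H] q_used=0 → run B
t=12: queue=[B,E,C,F,D,H] q_used=1 → run B
t=13: queue=[E,C,F,D,H] q_used=0 → run E
t=14: queue=[E,C,F,D,H] q_used=1 → run E
t=15: queue=[C,F,D,H] q_used=0 → run C
t=16: queue=[C,F,D,H] q_used=1 → run C
t=17: queue=[F,D,H,C] q_used=0 → run F
t=18: queue=[F,D,H,C] q_used=1 → run F
t=19: queue=[D,H,C,F] q_used=0 → run D
t=20: queue=[D,H,C,F] q_used=1 → run D
t=21: queue=[H,C,F,D] q_used=0 → run H
t=22: queue=[C,F,D] q_used=0 → run C
t=23: queue=[C,F,D] q_used=1 → run C
t=24: queue=[F,D] q_used=0 → run F
t=25: queue=[F,D] q_used=1 → run F
t=26: queue=[D,F] q_used=0 → run D
t=27: queue=[D,F] q_used=1 → run D
t=28: queue=[F,D] q_used=0 → run F
t=29: queue=[F,D] q_used=1 → run F
t=30: queue=[D,F] q_used=0 → run D
t=31: queue=[F] q_used=0 → run F
t=32: queue=[F] q_used=1 → run F
t=33: (idle)
t=34: (idle)
t=35: (idle)
t=36: (idle)
t=37: (idle)
t=38: (idle)
t=39: (idle)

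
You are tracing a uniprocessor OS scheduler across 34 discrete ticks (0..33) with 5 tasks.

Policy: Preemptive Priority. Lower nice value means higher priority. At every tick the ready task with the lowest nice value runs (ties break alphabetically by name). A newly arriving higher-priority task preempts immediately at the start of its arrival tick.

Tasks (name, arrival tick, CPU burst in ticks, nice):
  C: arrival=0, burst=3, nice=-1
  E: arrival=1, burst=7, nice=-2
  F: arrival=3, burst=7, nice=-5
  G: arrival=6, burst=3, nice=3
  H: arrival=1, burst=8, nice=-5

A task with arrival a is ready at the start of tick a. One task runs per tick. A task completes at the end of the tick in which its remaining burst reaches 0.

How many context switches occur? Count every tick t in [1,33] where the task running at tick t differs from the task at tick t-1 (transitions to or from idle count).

context switches = 7

t=0: ready={C} → run C
t=1: ready={C,E,H} → run H
t=2: ready={C,E,H} → run H
t=3: ready={C,E,F,H} → run F
t=4: ready={C,E,F,H} → run F
t=5: ready={C,E,F,H} → run F
t=6: ready={C,E,F,G,H} → run F
t=7: ready={C,E,F,G,H} → run F
t=8: ready={C,E,F,G,H} → run F
t=9: ready={C,E,F,G,H} → run F
t=10: ready={C,E,G,H} → run H
t=11: ready={C,E,G,H} → run H
t=12: ready={C,E,G,H} → run H
t=13: ready={C,E,G,H} → run H
t=14: ready={C,E,G,H} → run H
t=15: ready={C,E,G,H} → run H
t=16: ready={C,E,G} → run E
t=17: ready={C,E,G} → run E
t=18: ready={C,E,G} → run E
t=19: ready={C,E,G} → run E
t=20: ready={C,E,G} → run E
t=21: ready={C,E,G} → run E
t=22: ready={C,E,G} → run E
t=23: ready={C,G} → run C
t=24: ready={C,G} → run C
t=25: ready={G} → run G
t=26: ready={G} → run G
t=27: ready={G} → run G
t=28: (idle)
t=29: (idle)
t=30: (idle)
t=31: (idle)
t=32: (idle)
t=33: (idle)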